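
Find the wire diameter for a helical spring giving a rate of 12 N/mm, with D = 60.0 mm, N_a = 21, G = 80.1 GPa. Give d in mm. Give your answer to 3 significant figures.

d = (8D³N_a·k / G)^(1/4) = (8·60.0³·21·12 / (80.1×10³))^0.25
  = (5436.4)^0.25 = 8.5867 mm

8.59 mm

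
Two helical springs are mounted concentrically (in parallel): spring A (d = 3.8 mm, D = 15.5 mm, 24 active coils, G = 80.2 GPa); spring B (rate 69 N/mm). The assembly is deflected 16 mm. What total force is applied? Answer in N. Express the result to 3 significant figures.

k_A = Gd⁴/(8D³N_a) = (80.2×10³)(3.8⁴)/(8·15.5³·24) = 23.389 N/mm
Parallel: k_eq = 23.389 + 69 = 92.389 N/mm
F = k_eq·δ = 92.389·16 = 1478.2 N

1480 N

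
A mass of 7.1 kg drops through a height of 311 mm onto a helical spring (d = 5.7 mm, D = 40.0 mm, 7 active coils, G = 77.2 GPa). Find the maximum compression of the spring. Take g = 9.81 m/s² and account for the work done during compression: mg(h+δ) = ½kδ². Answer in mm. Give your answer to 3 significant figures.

46.8 mm

k = Gd⁴/(8D³N_a) = (77.2×10³)(5.7⁴)/(8·40.0³·7) = 22.738 N/mm
W = mg = 7.1 × 9.81 = 69.651 N
½kδ² − Wδ − Wh = 0 → δ = (W + √(W² + 2kWh))/k
δ = (69.651 + √(4851.3 + 985069))/22.738 = (69.651 + 994.95)/22.738 = 46.821 mm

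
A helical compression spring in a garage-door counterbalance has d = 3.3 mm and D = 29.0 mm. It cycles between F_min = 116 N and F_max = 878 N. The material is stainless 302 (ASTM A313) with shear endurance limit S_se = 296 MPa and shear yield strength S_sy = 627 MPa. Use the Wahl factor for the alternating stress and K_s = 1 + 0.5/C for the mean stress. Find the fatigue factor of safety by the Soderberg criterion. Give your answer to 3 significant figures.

C = D/d = 29.0/3.3 = 8.7879; K_W = (4C−1)/(4C−4)+0.615/C = 1.1663; K_s = 1+0.5/C = 1.0569
F_a = (F_max−F_min)/2 = 381 N; F_m = (F_max+F_min)/2 = 497 N
τ_a = K_W·8F_aD/(πd³) = 1.1663 × 782.93 = 913.12 MPa
τ_m = K_s·8F_mD/(πd³) = 1.0569 × 1021.3 = 1079.4 MPa
Soderberg: 1/n_f = τ_a/S_se + τ_m/S_sy = 913.12/296 + 1079.4/627 = 3.08485 + 1.72154 = 4.8064
n_f = 1/4.8064 = 0.2081

0.208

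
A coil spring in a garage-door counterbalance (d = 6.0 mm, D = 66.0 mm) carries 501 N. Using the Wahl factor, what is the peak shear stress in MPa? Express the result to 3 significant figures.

Spring index C = D/d = 66.0/6.0 = 11.0000
K_W = (4C−1)/(4C−4) + 0.615/C = 43.000/40.000 + 0.0559 = 1.1309
τ₀ = 8FD/(πd³) = 8·501·66.0/(π·6.0³) = 264528/678.58 = 389.82 MPa
τ_max = K·τ₀ = 1.1309 × 389.82 = 440.85 MPa

441 MPa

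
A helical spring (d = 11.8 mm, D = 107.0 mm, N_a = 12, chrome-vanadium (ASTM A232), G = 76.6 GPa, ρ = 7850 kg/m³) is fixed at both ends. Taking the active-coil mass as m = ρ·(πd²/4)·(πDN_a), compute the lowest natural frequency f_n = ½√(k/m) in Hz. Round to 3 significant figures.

k = Gd⁴/(8D³N_a) = (76.6×10³)(11.8⁴)/(8·107.0³·12) = 12.628 N/mm = 12628 N/m
Wire length L = πDN_a = π·107.0·12 = 4033.8 mm
m = ρ·(πd²/4)·L = 7850 × 109.36×10⁻⁶ m² × 4.0338 m = 3.4629 kg
f_n = ½√(k/m) = 0.5·√(12628/3.4629) = 0.5·√(3646.7) = 30.194 Hz

30.2 Hz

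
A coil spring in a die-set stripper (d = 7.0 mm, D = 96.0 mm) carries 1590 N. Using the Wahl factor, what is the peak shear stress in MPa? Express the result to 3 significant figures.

1250 MPa

Spring index C = D/d = 96.0/7.0 = 13.7143
K_W = (4C−1)/(4C−4) + 0.615/C = 53.857/50.857 + 0.0448 = 1.1038
τ₀ = 8FD/(πd³) = 8·1590·96.0/(π·7.0³) = 1.22112e+06/1077.6 = 1133.2 MPa
τ_max = K·τ₀ = 1.1038 × 1133.2 = 1250.9 MPa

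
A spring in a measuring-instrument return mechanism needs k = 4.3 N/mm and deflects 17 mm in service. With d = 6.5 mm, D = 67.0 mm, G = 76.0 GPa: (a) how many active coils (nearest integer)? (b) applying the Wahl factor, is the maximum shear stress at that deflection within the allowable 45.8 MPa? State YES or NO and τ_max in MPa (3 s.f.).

N_a = Gd⁴/(8D³k) = (76.0×10³)(6.5⁴)/(8·67.0³·4.3) = 13.11 → N_a = 13
Actual rate k = Gd⁴/(8D³·13) = 4.3372 N/mm
Working load F = kδ = 4.3372·17 = 73.732 N
C = 67.0/6.5 = 10.3077; K_W = (4C−1)/(4C−4)+0.615/C = 1.1402
τ_max = K_W·8FD/(πd³) = 1.1402·45.807 = 52.231 MPa
τ_max > 45.8 MPa → exceeds allowable

(a) 13 coils; (b) NO, τ_max = 52.2 MPa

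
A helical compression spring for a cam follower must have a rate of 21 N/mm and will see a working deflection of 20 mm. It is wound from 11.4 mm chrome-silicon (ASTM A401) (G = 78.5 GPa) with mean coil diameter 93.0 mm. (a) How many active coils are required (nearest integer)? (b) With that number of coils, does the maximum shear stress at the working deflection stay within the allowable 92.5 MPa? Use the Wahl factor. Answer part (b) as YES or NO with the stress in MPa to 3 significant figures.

(a) 10 coils; (b) YES, τ_max = 77.7 MPa

N_a = Gd⁴/(8D³k) = (78.5×10³)(11.4⁴)/(8·93.0³·21) = 9.811 → N_a = 10
Actual rate k = Gd⁴/(8D³·10) = 20.604 N/mm
Working load F = kδ = 20.604·20 = 412.08 N
C = 93.0/11.4 = 8.1579; K_W = (4C−1)/(4C−4)+0.615/C = 1.1802
τ_max = K_W·8FD/(πd³) = 1.1802·65.87 = 77.738 MPa
τ_max ≤ 92.5 MPa → acceptable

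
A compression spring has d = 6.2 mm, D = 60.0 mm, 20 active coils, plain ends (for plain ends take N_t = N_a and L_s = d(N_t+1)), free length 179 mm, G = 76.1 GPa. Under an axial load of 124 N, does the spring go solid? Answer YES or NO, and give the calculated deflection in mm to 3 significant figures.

k = Gd⁴/(8D³N_a) = (76.1×10³)(6.2⁴)/(8·60.0³·20) = 3.2537 N/mm
N_t = 20; L_s = 6.2·21 = 130.2 mm; δ_solid = L₀ − L_s = 179 − 130.2 = 48.8 mm
δ = F/k = 124/3.2537 = 38.11 mm
δ < δ_solid → spring does not go solid

NO, δ = 38.1 mm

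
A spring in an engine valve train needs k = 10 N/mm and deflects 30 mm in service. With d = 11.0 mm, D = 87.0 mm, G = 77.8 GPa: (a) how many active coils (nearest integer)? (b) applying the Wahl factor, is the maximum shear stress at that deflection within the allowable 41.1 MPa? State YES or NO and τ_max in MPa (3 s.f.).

(a) 22 coils; (b) NO, τ_max = 58.2 MPa

N_a = Gd⁴/(8D³k) = (77.8×10³)(11.0⁴)/(8·87.0³·10) = 21.62 → N_a = 22
Actual rate k = Gd⁴/(8D³·22) = 9.8283 N/mm
Working load F = kδ = 9.8283·30 = 294.85 N
C = 87.0/11.0 = 7.9091; K_W = (4C−1)/(4C−4)+0.615/C = 1.1863
τ_max = K_W·8FD/(πd³) = 1.1863·49.078 = 58.221 MPa
τ_max > 41.1 MPa → exceeds allowable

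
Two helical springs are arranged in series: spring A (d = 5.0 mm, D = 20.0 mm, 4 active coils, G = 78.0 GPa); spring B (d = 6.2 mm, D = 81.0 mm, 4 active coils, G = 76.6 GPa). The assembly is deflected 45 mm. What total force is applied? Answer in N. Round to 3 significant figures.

289 N

k_A = Gd⁴/(8D³N_a) = (78.0×10³)(5.0⁴)/(8·20.0³·4) = 190.43 N/mm
k_B = Gd⁴/(8D³N_a) = (76.6×10³)(6.2⁴)/(8·81.0³·4) = 6.6557 N/mm
Series: 1/k_eq = 1/190.43 + 1/6.6557 = 0.1555; k_eq = 6.4309 N/mm
F = k_eq·δ = 6.4309·45 = 289.39 N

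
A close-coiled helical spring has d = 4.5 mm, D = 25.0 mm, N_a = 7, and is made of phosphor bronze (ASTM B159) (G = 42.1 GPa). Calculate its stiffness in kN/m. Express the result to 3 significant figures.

19.7 kN/m

k = Gd⁴/(8D³N_a) = (42.1×10³ × 4.5⁴) / (8 × 25.0³ × 7)
  = 1.72636e+07 / 875000 = 19.73 N/mm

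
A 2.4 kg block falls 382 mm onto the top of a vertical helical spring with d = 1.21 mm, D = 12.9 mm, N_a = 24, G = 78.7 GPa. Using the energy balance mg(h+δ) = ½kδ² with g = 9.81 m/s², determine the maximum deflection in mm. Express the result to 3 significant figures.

275 mm

k = Gd⁴/(8D³N_a) = (78.7×10³)(1.21⁴)/(8·12.9³·24) = 0.4093 N/mm
W = mg = 2.4 × 9.81 = 23.544 N
½kδ² − Wδ − Wh = 0 → δ = (W + √(W² + 2kWh))/k
δ = (23.544 + √(554.32 + 7362.4))/0.4093 = (23.544 + 88.976)/0.4093 = 274.91 mm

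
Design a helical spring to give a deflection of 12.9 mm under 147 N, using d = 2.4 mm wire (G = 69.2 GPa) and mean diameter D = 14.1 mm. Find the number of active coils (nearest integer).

9

Required rate k = F/δ = 147/12.9 = 11.395 N/mm
N_a = Gd⁴/(8D³k) = (69.2×10³ × 2.4⁴)/(8 × 14.1³ × 11.395)
    = 2.29589e+06 / 255549 = 8.984 → 9 coils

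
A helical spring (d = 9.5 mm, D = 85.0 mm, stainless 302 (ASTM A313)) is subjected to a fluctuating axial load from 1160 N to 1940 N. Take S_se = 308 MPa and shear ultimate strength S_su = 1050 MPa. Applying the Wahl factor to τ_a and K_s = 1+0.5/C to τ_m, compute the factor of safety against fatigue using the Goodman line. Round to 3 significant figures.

C = D/d = 85.0/9.5 = 8.9474; K_W = (4C−1)/(4C−4)+0.615/C = 1.1631; K_s = 1+0.5/C = 1.0559
F_a = (F_max−F_min)/2 = 390 N; F_m = (F_max+F_min)/2 = 1550 N
τ_a = K_W·8F_aD/(πd³) = 1.1631 × 98.458 = 114.52 MPa
τ_m = K_s·8F_mD/(πd³) = 1.0559 × 391.31 = 413.18 MPa
Goodman: 1/n_f = τ_a/S_se + τ_m/S_su = 114.52/308 + 413.18/1050 = 0.37181 + 0.39350 = 0.76531
n_f = 1/0.76531 = 1.307

1.31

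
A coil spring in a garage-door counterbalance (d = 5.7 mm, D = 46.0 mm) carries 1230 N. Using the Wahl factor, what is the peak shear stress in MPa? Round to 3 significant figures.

Spring index C = D/d = 46.0/5.7 = 8.0702
K_W = (4C−1)/(4C−4) + 0.615/C = 31.281/28.281 + 0.0762 = 1.1823
τ₀ = 8FD/(πd³) = 8·1230·46.0/(π·5.7³) = 452640/581.8 = 778 MPa
τ_max = K·τ₀ = 1.1823 × 778 = 919.82 MPa

920 MPa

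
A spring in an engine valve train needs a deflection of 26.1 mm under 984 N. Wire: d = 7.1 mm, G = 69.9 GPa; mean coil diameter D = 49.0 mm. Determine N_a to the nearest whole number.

Required rate k = F/δ = 984/26.1 = 37.701 N/mm
N_a = Gd⁴/(8D³k) = (69.9×10³ × 7.1⁴)/(8 × 49.0³ × 37.701)
    = 1.77628e+08 / 3.5484e+07 = 5.006 → 5 coils

5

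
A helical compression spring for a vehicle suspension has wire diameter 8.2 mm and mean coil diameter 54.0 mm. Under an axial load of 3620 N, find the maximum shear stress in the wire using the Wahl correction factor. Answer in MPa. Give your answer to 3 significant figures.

1110 MPa

Spring index C = D/d = 54.0/8.2 = 6.5854
K_W = (4C−1)/(4C−4) + 0.615/C = 25.341/22.341 + 0.0934 = 1.2277
τ₀ = 8FD/(πd³) = 8·3620·54.0/(π·8.2³) = 1.56384e+06/1732.2 = 902.82 MPa
τ_max = K·τ₀ = 1.2277 × 902.82 = 1108.4 MPa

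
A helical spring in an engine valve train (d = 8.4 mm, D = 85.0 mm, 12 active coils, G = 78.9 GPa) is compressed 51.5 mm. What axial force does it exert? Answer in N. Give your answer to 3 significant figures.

k = Gd⁴/(8D³N_a) = (78.9×10³)(8.4⁴)/(8·85.0³·12) = 6.6629 N/mm
F = k·δ = 6.6629 × 51.5 = 343.14 N

343 N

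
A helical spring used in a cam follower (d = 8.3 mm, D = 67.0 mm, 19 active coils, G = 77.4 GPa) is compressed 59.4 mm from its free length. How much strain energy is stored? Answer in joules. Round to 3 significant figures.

k = Gd⁴/(8D³N_a) = (77.4×10³)(8.3⁴)/(8·67.0³·19) = 8.035 N/mm
U = ½kδ² = 0.5 × 8.035 × 59.4² = 14175 N·mm = 14.175 J

14.2 J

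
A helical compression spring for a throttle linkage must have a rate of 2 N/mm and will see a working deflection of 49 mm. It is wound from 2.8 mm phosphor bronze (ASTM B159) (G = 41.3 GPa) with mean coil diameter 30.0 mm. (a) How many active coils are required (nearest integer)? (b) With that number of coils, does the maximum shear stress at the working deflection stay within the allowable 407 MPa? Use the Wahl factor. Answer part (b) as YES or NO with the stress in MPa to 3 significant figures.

(a) 6 coils; (b) YES, τ_max = 379 MPa

N_a = Gd⁴/(8D³k) = (41.3×10³)(2.8⁴)/(8·30.0³·2) = 5.876 → N_a = 6
Actual rate k = Gd⁴/(8D³·6) = 1.9587 N/mm
Working load F = kδ = 1.9587·49 = 95.978 N
C = 30.0/2.8 = 10.7143; K_W = (4C−1)/(4C−4)+0.615/C = 1.1346
τ_max = K_W·8FD/(πd³) = 1.1346·334.01 = 378.97 MPa
τ_max ≤ 407 MPa → acceptable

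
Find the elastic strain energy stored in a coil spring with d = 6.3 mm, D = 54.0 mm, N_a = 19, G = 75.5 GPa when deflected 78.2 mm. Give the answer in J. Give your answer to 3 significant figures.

k = Gd⁴/(8D³N_a) = (75.5×10³)(6.3⁴)/(8·54.0³·19) = 4.9692 N/mm
U = ½kδ² = 0.5 × 4.9692 × 78.2² = 15194 N·mm = 15.194 J

15.2 J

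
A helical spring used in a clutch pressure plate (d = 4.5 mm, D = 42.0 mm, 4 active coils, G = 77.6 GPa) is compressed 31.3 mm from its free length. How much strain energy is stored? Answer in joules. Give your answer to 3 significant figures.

k = Gd⁴/(8D³N_a) = (77.6×10³)(4.5⁴)/(8·42.0³·4) = 13.422 N/mm
U = ½kδ² = 0.5 × 13.422 × 31.3² = 6574.6 N·mm = 6.5746 J

6.57 J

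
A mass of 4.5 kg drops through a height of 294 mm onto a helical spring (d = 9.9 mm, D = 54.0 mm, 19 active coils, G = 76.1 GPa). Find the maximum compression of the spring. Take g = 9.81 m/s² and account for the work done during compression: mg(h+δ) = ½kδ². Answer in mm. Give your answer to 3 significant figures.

30.6 mm

k = Gd⁴/(8D³N_a) = (76.1×10³)(9.9⁴)/(8·54.0³·19) = 30.542 N/mm
W = mg = 4.5 × 9.81 = 44.145 N
½kδ² − Wδ − Wh = 0 → δ = (W + √(W² + 2kWh))/k
δ = (44.145 + √(1948.8 + 792792))/30.542 = (44.145 + 891.48)/30.542 = 30.634 mm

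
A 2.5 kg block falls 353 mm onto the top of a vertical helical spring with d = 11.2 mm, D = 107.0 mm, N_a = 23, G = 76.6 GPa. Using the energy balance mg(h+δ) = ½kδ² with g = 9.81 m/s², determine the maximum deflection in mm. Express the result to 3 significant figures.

k = Gd⁴/(8D³N_a) = (76.6×10³)(11.2⁴)/(8·107.0³·23) = 5.3473 N/mm
W = mg = 2.5 × 9.81 = 24.525 N
½kδ² − Wδ − Wh = 0 → δ = (W + √(W² + 2kWh))/k
δ = (24.525 + √(601.48 + 92586))/5.3473 = (24.525 + 305.27)/5.3473 = 61.675 mm

61.7 mm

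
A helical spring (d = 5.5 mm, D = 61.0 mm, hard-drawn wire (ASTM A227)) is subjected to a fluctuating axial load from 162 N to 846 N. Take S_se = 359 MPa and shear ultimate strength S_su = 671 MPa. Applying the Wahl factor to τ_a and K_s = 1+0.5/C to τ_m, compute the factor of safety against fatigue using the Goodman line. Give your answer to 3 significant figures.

0.575

C = D/d = 61.0/5.5 = 11.0909; K_W = (4C−1)/(4C−4)+0.615/C = 1.1298; K_s = 1+0.5/C = 1.0451
F_a = (F_max−F_min)/2 = 342 N; F_m = (F_max+F_min)/2 = 504 N
τ_a = K_W·8F_aD/(πd³) = 1.1298 × 319.31 = 360.74 MPa
τ_m = K_s·8F_mD/(πd³) = 1.0451 × 470.56 = 491.77 MPa
Goodman: 1/n_f = τ_a/S_se + τ_m/S_su = 360.74/359 + 491.77/671 = 1.00486 + 0.73289 = 1.7378
n_f = 1/1.7378 = 0.5755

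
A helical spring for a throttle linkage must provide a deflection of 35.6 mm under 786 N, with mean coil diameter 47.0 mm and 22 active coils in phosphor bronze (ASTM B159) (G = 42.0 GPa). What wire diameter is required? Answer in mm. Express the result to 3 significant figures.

9.90 mm

Required rate k = F/δ = 786/35.6 = 22.079 N/mm
d = (8D³N_a·k / G)^(1/4) = (8·47.0³·22·22.079 / (42.0×10³))^0.25
  = (9605.7)^0.25 = 9.8999 mm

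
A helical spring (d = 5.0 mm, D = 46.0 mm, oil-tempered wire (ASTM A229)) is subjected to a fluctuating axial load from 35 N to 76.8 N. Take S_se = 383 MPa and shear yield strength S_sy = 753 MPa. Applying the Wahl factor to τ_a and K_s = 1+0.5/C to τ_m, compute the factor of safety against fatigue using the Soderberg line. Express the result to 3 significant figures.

7.54

C = D/d = 46.0/5.0 = 9.2000; K_W = (4C−1)/(4C−4)+0.615/C = 1.1583; K_s = 1+0.5/C = 1.0543
F_a = (F_max−F_min)/2 = 20.9 N; F_m = (F_max+F_min)/2 = 55.9 N
τ_a = K_W·8F_aD/(πd³) = 1.1583 × 19.585 = 22.686 MPa
τ_m = K_s·8F_mD/(πd³) = 1.0543 × 52.384 = 55.231 MPa
Soderberg: 1/n_f = τ_a/S_se + τ_m/S_sy = 22.686/383 + 55.231/753 = 0.05923 + 0.07335 = 0.13258
n_f = 1/0.13258 = 7.543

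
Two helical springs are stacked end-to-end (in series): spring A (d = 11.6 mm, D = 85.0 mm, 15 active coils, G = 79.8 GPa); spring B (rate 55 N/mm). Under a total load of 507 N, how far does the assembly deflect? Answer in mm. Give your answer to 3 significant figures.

k_A = Gd⁴/(8D³N_a) = (79.8×10³)(11.6⁴)/(8·85.0³·15) = 19.606 N/mm
Series: 1/k_eq = 1/19.606 + 1/55 = 0.069186; k_eq = 14.454 N/mm
δ = F/k_eq = 507/14.454 = 35.077 mm

35.1 mm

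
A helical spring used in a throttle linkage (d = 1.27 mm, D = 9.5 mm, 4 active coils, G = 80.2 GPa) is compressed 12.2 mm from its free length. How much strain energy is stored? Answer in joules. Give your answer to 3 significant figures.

0.566 J

k = Gd⁴/(8D³N_a) = (80.2×10³)(1.27⁴)/(8·9.5³·4) = 7.6045 N/mm
U = ½kδ² = 0.5 × 7.6045 × 12.2² = 565.92 N·mm = 0.56592 J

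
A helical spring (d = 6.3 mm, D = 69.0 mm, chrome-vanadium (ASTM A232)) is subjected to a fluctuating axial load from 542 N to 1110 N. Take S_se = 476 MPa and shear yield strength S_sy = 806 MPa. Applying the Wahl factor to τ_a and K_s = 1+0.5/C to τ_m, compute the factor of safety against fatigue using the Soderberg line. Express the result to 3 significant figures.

C = D/d = 69.0/6.3 = 10.9524; K_W = (4C−1)/(4C−4)+0.615/C = 1.1315; K_s = 1+0.5/C = 1.0457
F_a = (F_max−F_min)/2 = 284 N; F_m = (F_max+F_min)/2 = 826 N
τ_a = K_W·8F_aD/(πd³) = 1.1315 × 199.57 = 225.81 MPa
τ_m = K_s·8F_mD/(πd³) = 1.0457 × 580.43 = 606.92 MPa
Soderberg: 1/n_f = τ_a/S_se + τ_m/S_sy = 225.81/476 + 606.92/806 = 0.47439 + 0.75301 = 1.2274
n_f = 1/1.2274 = 0.8147

0.815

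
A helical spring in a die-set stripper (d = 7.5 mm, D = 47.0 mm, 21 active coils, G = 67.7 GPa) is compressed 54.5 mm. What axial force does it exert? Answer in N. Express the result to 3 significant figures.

k = Gd⁴/(8D³N_a) = (67.7×10³)(7.5⁴)/(8·47.0³·21) = 12.281 N/mm
F = k·δ = 12.281 × 54.5 = 669.31 N

669 N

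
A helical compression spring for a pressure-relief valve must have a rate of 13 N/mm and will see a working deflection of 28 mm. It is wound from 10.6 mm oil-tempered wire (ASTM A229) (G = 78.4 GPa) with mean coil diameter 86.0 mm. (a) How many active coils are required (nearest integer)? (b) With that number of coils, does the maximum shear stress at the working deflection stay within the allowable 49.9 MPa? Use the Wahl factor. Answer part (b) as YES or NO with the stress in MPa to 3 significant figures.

N_a = Gd⁴/(8D³k) = (78.4×10³)(10.6⁴)/(8·86.0³·13) = 14.96 → N_a = 15
Actual rate k = Gd⁴/(8D³·15) = 12.968 N/mm
Working load F = kδ = 12.968·28 = 363.1 N
C = 86.0/10.6 = 8.1132; K_W = (4C−1)/(4C−4)+0.615/C = 1.1812
τ_max = K_W·8FD/(πd³) = 1.1812·66.764 = 78.864 MPa
τ_max > 49.9 MPa → exceeds allowable

(a) 15 coils; (b) NO, τ_max = 78.9 MPa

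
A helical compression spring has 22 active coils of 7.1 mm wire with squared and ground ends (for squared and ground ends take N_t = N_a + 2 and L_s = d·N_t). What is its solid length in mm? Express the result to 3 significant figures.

squared and ground ends: N_t = N_a + 2 = 22 + 2 = 24
L_s = d·N_t = 7.1 × 24 = 170.4 mm

170 mm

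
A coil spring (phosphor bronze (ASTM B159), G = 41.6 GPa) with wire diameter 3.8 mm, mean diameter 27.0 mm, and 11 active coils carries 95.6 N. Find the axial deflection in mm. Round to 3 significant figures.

k = Gd⁴/(8D³N_a) = (41.6×10³)(3.8⁴)/(8·27.0³·11) = 5.0079 N/mm
δ = F/k = 95.6 / 5.0079 = 19.09 mm

19.1 mm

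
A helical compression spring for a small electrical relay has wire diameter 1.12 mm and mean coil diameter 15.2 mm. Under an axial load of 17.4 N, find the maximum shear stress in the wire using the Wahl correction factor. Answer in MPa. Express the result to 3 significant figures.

Spring index C = D/d = 15.2/1.12 = 13.5714
K_W = (4C−1)/(4C−4) + 0.615/C = 53.286/50.286 + 0.0453 = 1.1050
τ₀ = 8FD/(πd³) = 8·17.4·15.2/(π·1.12³) = 2115.84/4.4137 = 479.38 MPa
τ_max = K·τ₀ = 1.1050 × 479.38 = 529.7 MPa

530 MPa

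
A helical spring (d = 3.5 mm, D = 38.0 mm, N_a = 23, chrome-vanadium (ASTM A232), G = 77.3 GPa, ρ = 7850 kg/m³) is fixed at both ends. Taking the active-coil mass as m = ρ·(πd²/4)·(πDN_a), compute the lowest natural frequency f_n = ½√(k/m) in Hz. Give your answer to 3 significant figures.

k = Gd⁴/(8D³N_a) = (77.3×10³)(3.5⁴)/(8·38.0³·23) = 1.1489 N/mm = 1148.9 N/m
Wire length L = πDN_a = π·38.0·23 = 2745.8 mm
m = ρ·(πd²/4)·L = 7850 × 9.6211×10⁻⁶ m² × 2.7458 m = 0.20738 kg
f_n = ½√(k/m) = 0.5·√(1148.9/0.20738) = 0.5·√(5540.2) = 37.216 Hz

37.2 Hz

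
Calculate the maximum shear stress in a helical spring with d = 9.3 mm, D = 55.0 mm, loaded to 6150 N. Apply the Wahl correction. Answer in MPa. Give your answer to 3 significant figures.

1350 MPa

Spring index C = D/d = 55.0/9.3 = 5.9140
K_W = (4C−1)/(4C−4) + 0.615/C = 22.656/19.656 + 0.1040 = 1.2566
τ₀ = 8FD/(πd³) = 8·6150·55.0/(π·9.3³) = 2.706e+06/2527 = 1070.9 MPa
τ_max = K·τ₀ = 1.2566 × 1070.9 = 1345.6 MPa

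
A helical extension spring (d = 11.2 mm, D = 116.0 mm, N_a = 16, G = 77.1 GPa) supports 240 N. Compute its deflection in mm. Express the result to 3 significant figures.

k = Gd⁴/(8D³N_a) = (77.1×10³)(11.2⁴)/(8·116.0³·16) = 6.0722 N/mm
δ = F/k = 240 / 6.0722 = 39.525 mm

39.5 mm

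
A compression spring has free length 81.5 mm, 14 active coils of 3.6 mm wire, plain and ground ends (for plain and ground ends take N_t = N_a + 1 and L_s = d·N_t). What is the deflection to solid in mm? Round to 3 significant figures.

27.5 mm

N_t = 15; L_s = 3.6·15 = 54 mm
δ_solid = L₀ − L_s = 81.5 − 54 = 27.5 mm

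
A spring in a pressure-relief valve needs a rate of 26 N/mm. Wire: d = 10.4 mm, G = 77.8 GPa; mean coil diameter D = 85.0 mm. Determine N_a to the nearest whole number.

7

N_a = Gd⁴/(8D³k) = (77.8×10³ × 10.4⁴)/(8 × 85.0³ × 26)
    = 9.1015e+08 / 1.27738e+08 = 7.125 → 7 coils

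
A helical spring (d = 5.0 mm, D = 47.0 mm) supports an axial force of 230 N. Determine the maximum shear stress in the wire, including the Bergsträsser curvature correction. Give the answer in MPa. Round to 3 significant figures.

Spring index C = D/d = 47.0/5.0 = 9.4000
K_B = (4C+2)/(4C−3) = 39.600/34.600 = 1.1445
τ₀ = 8FD/(πd³) = 8·230·47.0/(π·5.0³) = 86480/392.7 = 220.22 MPa
τ_max = K·τ₀ = 1.1445 × 220.22 = 252.04 MPa

252 MPa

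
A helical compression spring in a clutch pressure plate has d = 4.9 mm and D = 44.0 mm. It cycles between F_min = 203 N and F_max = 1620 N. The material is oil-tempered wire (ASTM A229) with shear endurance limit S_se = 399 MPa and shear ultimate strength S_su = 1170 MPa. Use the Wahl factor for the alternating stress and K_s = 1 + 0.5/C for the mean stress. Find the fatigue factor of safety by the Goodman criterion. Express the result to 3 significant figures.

0.364

C = D/d = 44.0/4.9 = 8.9796; K_W = (4C−1)/(4C−4)+0.615/C = 1.1625; K_s = 1+0.5/C = 1.0557
F_a = (F_max−F_min)/2 = 708.5 N; F_m = (F_max+F_min)/2 = 911.5 N
τ_a = K_W·8F_aD/(πd³) = 1.1625 × 674.75 = 784.39 MPa
τ_m = K_s·8F_mD/(πd³) = 1.0557 × 868.08 = 916.42 MPa
Goodman: 1/n_f = τ_a/S_se + τ_m/S_su = 784.39/399 + 916.42/1170 = 1.96588 + 0.78326 = 2.7491
n_f = 1/2.7491 = 0.3637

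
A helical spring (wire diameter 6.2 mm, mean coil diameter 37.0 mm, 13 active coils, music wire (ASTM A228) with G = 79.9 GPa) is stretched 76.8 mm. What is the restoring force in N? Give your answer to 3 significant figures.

1720 N

k = Gd⁴/(8D³N_a) = (79.9×10³)(6.2⁴)/(8·37.0³·13) = 22.412 N/mm
F = k·δ = 22.412 × 76.8 = 1721.2 N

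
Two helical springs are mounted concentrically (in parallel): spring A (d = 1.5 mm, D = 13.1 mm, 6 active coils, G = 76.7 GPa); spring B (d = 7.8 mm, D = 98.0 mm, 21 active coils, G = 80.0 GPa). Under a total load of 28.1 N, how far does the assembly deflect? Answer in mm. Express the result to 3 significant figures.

5.14 mm

k_A = Gd⁴/(8D³N_a) = (76.7×10³)(1.5⁴)/(8·13.1³·6) = 3.5984 N/mm
k_B = Gd⁴/(8D³N_a) = (80.0×10³)(7.8⁴)/(8·98.0³·21) = 1.8728 N/mm
Parallel: k_eq = 3.5984 + 1.8728 = 5.4711 N/mm
δ = F/k_eq = 28.1/5.4711 = 5.1361 mm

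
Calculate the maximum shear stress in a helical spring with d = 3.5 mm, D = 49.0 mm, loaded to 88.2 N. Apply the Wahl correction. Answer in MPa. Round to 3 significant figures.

Spring index C = D/d = 49.0/3.5 = 14.0000
K_W = (4C−1)/(4C−4) + 0.615/C = 55.000/52.000 + 0.0439 = 1.1016
τ₀ = 8FD/(πd³) = 8·88.2·49.0/(π·3.5³) = 34574.4/134.7 = 256.69 MPa
τ_max = K·τ₀ = 1.1016 × 256.69 = 282.77 MPa

283 MPa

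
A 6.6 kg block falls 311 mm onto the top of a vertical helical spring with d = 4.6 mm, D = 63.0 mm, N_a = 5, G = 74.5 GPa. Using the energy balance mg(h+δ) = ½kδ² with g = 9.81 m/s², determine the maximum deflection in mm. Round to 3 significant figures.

131 mm

k = Gd⁴/(8D³N_a) = (74.5×10³)(4.6⁴)/(8·63.0³·5) = 3.3351 N/mm
W = mg = 6.6 × 9.81 = 64.746 N
½kδ² − Wδ − Wh = 0 → δ = (W + √(W² + 2kWh))/k
δ = (64.746 + √(4192 + 134310))/3.3351 = (64.746 + 372.16)/3.3351 = 131 mm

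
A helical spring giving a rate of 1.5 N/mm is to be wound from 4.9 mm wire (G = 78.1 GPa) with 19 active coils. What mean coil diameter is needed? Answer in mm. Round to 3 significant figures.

D = (Gd⁴/(8N_a·k))^(1/3) = (78.1×10³·4.9⁴/(8·19·1.5))^(1/3)
  = (197470)^(1/3) = 58.2327 mm

58.2 mm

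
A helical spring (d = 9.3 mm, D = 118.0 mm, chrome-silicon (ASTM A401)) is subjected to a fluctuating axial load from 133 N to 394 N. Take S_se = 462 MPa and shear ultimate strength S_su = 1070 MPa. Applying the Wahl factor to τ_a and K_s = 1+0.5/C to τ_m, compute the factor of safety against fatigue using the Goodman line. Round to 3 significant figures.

C = D/d = 118.0/9.3 = 12.6882; K_W = (4C−1)/(4C−4)+0.615/C = 1.1126; K_s = 1+0.5/C = 1.0394
F_a = (F_max−F_min)/2 = 130.5 N; F_m = (F_max+F_min)/2 = 263.5 N
τ_a = K_W·8F_aD/(πd³) = 1.1126 × 48.751 = 54.242 MPa
τ_m = K_s·8F_mD/(πd³) = 1.0394 × 98.436 = 102.32 MPa
Goodman: 1/n_f = τ_a/S_se + τ_m/S_su = 54.242/462 + 102.32/1070 = 0.11741 + 0.09562 = 0.21303
n_f = 1/0.21303 = 4.694

4.69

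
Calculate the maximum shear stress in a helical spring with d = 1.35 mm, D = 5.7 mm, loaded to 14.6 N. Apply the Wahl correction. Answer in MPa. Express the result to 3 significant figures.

119 MPa

Spring index C = D/d = 5.7/1.35 = 4.2222
K_W = (4C−1)/(4C−4) + 0.615/C = 15.889/12.889 + 0.1457 = 1.3784
τ₀ = 8FD/(πd³) = 8·14.6·5.7/(π·1.35³) = 665.76/7.7295 = 86.132 MPa
τ_max = K·τ₀ = 1.3784 × 86.132 = 118.73 MPa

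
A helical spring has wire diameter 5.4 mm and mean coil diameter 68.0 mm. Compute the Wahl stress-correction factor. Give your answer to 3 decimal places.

1.114

C = D/d = 68.0/5.4 = 12.5926
K_W = (4C−1)/(4C−4) + 0.615/C = 49.370/46.370 + 0.0488 = 1.1135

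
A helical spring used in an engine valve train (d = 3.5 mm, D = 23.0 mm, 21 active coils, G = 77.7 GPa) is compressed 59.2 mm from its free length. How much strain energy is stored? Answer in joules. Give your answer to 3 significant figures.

k = Gd⁴/(8D³N_a) = (77.7×10³)(3.5⁴)/(8·23.0³·21) = 5.7043 N/mm
U = ½kδ² = 0.5 × 5.7043 × 59.2² = 9995.7 N·mm = 9.9957 J

10.0 J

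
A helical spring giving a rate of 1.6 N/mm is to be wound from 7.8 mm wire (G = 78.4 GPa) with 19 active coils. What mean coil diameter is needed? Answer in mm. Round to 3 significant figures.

D = (Gd⁴/(8N_a·k))^(1/3) = (78.4×10³·7.8⁴/(8·19·1.6))^(1/3)
  = (1.19325e+06)^(1/3) = 106.0662 mm

106 mm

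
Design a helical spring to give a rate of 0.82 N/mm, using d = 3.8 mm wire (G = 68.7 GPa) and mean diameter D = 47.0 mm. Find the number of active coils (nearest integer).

N_a = Gd⁴/(8D³k) = (68.7×10³ × 3.8⁴)/(8 × 47.0³ × 0.82)
    = 1.43249e+07 / 681079 = 21.03 → 21 coils

21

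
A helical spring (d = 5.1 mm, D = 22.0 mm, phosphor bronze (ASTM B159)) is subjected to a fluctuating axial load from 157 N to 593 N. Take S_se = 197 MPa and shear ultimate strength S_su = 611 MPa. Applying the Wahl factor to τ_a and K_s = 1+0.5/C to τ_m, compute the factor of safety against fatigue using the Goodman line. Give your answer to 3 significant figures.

C = D/d = 22.0/5.1 = 4.3137; K_W = (4C−1)/(4C−4)+0.615/C = 1.3689; K_s = 1+0.5/C = 1.1159
F_a = (F_max−F_min)/2 = 218 N; F_m = (F_max+F_min)/2 = 375 N
τ_a = K_W·8F_aD/(πd³) = 1.3689 × 92.068 = 126.03 MPa
τ_m = K_s·8F_mD/(πd³) = 1.1159 × 158.37 = 176.73 MPa
Goodman: 1/n_f = τ_a/S_se + τ_m/S_su = 126.03/197 + 176.73/611 = 0.63976 + 0.28925 = 0.929
n_f = 1/0.929 = 1.076

1.08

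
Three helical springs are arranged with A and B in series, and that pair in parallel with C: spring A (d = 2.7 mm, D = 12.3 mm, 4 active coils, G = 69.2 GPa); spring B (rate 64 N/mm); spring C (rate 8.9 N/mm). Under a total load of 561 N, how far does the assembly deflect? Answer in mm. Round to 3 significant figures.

k_A = Gd⁴/(8D³N_a) = (69.2×10³)(2.7⁴)/(8·12.3³·4) = 61.758 N/mm
Springs A,B series: k_AB = 1/(1/61.758+1/64) = 31.43 N/mm; parallel with C: k_eq = 31.43+8.9 = 40.33 N/mm
δ = F/k_eq = 561/40.33 = 13.91 mm

13.9 mm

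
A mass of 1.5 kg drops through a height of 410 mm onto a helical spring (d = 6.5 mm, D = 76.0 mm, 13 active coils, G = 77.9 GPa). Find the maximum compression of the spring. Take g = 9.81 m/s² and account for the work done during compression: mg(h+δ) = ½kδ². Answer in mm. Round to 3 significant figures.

68.0 mm

k = Gd⁴/(8D³N_a) = (77.9×10³)(6.5⁴)/(8·76.0³·13) = 3.0459 N/mm
W = mg = 1.5 × 9.81 = 14.715 N
½kδ² − Wδ − Wh = 0 → δ = (W + √(W² + 2kWh))/k
δ = (14.715 + √(216.53 + 36752.8))/3.0459 = (14.715 + 192.27)/3.0459 = 67.956 mm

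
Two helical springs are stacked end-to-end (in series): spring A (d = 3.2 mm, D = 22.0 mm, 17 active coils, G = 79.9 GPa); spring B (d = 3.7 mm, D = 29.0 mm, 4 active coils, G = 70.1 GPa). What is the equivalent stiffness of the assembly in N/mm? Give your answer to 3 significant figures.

k_A = Gd⁴/(8D³N_a) = (79.9×10³)(3.2⁴)/(8·22.0³·17) = 5.7855 N/mm
k_B = Gd⁴/(8D³N_a) = (70.1×10³)(3.7⁴)/(8·29.0³·4) = 16.834 N/mm
Series: 1/k_eq = 1/5.7855 + 1/16.834 = 0.23225; k_eq = 4.3057 N/mm

4.31 N/mm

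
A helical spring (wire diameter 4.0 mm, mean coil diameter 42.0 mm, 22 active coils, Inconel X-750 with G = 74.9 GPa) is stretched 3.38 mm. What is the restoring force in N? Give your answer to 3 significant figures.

k = Gd⁴/(8D³N_a) = (74.9×10³)(4.0⁴)/(8·42.0³·22) = 1.4705 N/mm
F = k·δ = 1.4705 × 3.38 = 4.9702 N

4.97 N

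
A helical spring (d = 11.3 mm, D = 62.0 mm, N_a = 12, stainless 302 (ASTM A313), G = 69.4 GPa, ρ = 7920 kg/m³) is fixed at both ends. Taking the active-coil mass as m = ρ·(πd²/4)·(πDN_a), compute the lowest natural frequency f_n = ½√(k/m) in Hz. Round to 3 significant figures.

k = Gd⁴/(8D³N_a) = (69.4×10³)(11.3⁴)/(8·62.0³·12) = 49.457 N/mm = 49457 N/m
Wire length L = πDN_a = π·62.0·12 = 2337.3 mm
m = ρ·(πd²/4)·L = 7920 × 100.29×10⁻⁶ m² × 2.3373 m = 1.8565 kg
f_n = ½√(k/m) = 0.5·√(49457/1.8565) = 0.5·√(26640) = 81.609 Hz

81.6 Hz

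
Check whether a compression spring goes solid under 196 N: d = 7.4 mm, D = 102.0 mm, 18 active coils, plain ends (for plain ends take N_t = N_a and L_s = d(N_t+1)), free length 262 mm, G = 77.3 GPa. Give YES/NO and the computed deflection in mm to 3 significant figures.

k = Gd⁴/(8D³N_a) = (77.3×10³)(7.4⁴)/(8·102.0³·18) = 1.5169 N/mm
N_t = 18; L_s = 7.4·19 = 140.6 mm; δ_solid = L₀ − L_s = 262 − 140.6 = 121.4 mm
δ = F/k = 196/1.5169 = 129.21 mm
δ ≥ δ_solid → spring goes solid

YES, δ = 129 mm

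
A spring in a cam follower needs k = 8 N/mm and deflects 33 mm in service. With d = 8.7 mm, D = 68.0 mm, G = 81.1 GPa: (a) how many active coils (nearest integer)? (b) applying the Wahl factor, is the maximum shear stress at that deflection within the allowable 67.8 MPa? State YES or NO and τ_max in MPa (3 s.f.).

(a) 23 coils; (b) NO, τ_max = 82.8 MPa

N_a = Gd⁴/(8D³k) = (81.1×10³)(8.7⁴)/(8·68.0³·8) = 23.09 → N_a = 23
Actual rate k = Gd⁴/(8D³·23) = 8.0307 N/mm
Working load F = kδ = 8.0307·33 = 265.01 N
C = 68.0/8.7 = 7.8161; K_W = (4C−1)/(4C−4)+0.615/C = 1.1887
τ_max = K_W·8FD/(πd³) = 1.1887·69.688 = 82.839 MPa
τ_max > 67.8 MPa → exceeds allowable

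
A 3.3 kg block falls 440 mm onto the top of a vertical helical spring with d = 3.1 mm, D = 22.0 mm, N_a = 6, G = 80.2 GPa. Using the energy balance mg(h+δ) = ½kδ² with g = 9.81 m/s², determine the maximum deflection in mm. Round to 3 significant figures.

k = Gd⁴/(8D³N_a) = (80.2×10³)(3.1⁴)/(8·22.0³·6) = 14.491 N/mm
W = mg = 3.3 × 9.81 = 32.373 N
½kδ² − Wδ − Wh = 0 → δ = (W + √(W² + 2kWh))/k
δ = (32.373 + √(1048 + 412836))/14.491 = (32.373 + 643.34)/14.491 = 46.628 mm

46.6 mm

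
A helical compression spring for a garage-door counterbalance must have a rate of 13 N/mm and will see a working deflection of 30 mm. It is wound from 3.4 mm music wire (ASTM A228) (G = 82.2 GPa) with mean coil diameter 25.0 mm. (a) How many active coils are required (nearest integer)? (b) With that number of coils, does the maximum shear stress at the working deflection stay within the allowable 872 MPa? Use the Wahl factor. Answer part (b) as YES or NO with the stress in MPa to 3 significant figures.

(a) 7 coils; (b) YES, τ_max = 733 MPa

N_a = Gd⁴/(8D³k) = (82.2×10³)(3.4⁴)/(8·25.0³·13) = 6.76 → N_a = 7
Actual rate k = Gd⁴/(8D³·7) = 12.554 N/mm
Working load F = kδ = 12.554·30 = 376.62 N
C = 25.0/3.4 = 7.3529; K_W = (4C−1)/(4C−4)+0.615/C = 1.2017
τ_max = K_W·8FD/(πd³) = 1.2017·610.02 = 733.06 MPa
τ_max ≤ 872 MPa → acceptable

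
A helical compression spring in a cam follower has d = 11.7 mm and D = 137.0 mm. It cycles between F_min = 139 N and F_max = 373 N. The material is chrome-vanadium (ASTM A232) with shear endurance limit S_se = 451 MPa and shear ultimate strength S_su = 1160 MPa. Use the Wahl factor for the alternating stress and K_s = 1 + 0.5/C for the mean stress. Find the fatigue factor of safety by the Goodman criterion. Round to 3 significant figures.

8.81

C = D/d = 137.0/11.7 = 11.7094; K_W = (4C−1)/(4C−4)+0.615/C = 1.1226; K_s = 1+0.5/C = 1.0427
F_a = (F_max−F_min)/2 = 117 N; F_m = (F_max+F_min)/2 = 256 N
τ_a = K_W·8F_aD/(πd³) = 1.1226 × 25.485 = 28.609 MPa
τ_m = K_s·8F_mD/(πd³) = 1.0427 × 55.763 = 58.144 MPa
Goodman: 1/n_f = τ_a/S_se + τ_m/S_su = 28.609/451 + 58.144/1160 = 0.06343 + 0.05012 = 0.11356
n_f = 1/0.11356 = 8.806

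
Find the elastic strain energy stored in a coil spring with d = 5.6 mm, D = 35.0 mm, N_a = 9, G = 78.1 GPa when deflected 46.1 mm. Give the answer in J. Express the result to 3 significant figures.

k = Gd⁴/(8D³N_a) = (78.1×10³)(5.6⁴)/(8·35.0³·9) = 24.881 N/mm
U = ½kδ² = 0.5 × 24.881 × 46.1² = 26439 N·mm = 26.439 J

26.4 J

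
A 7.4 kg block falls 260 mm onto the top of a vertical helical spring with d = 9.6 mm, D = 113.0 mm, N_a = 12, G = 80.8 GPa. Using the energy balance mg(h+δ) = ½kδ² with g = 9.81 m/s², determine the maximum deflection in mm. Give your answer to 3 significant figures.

k = Gd⁴/(8D³N_a) = (80.8×10³)(9.6⁴)/(8·113.0³·12) = 4.9544 N/mm
W = mg = 7.4 × 9.81 = 72.594 N
½kδ² − Wδ − Wh = 0 → δ = (W + √(W² + 2kWh))/k
δ = (72.594 + √(5269.9 + 187022))/4.9544 = (72.594 + 438.51)/4.9544 = 103.16 mm

103 mm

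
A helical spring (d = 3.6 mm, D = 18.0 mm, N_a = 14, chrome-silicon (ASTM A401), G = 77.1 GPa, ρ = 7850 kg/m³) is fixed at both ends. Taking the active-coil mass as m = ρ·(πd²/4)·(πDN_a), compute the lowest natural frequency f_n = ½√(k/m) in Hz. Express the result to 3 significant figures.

280 Hz

k = Gd⁴/(8D³N_a) = (77.1×10³)(3.6⁴)/(8·18.0³·14) = 19.826 N/mm = 19826 N/m
Wire length L = πDN_a = π·18.0·14 = 791.68 mm
m = ρ·(πd²/4)·L = 7850 × 10.179×10⁻⁶ m² × 0.79168 m = 0.063258 kg
f_n = ½√(k/m) = 0.5·√(19826/0.063258) = 0.5·√(3.1341e+05) = 279.92 Hz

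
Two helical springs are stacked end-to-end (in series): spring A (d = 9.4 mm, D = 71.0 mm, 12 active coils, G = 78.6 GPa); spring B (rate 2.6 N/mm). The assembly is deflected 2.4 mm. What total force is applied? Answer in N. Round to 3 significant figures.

5.45 N

k_A = Gd⁴/(8D³N_a) = (78.6×10³)(9.4⁴)/(8·71.0³·12) = 17.86 N/mm
Series: 1/k_eq = 1/17.86 + 1/2.6 = 0.44061; k_eq = 2.2696 N/mm
F = k_eq·δ = 2.2696·2.4 = 5.447 N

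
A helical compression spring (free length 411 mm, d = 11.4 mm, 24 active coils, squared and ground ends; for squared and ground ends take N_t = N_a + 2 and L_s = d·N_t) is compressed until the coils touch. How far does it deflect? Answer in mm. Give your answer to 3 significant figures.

N_t = 26; L_s = 11.4·26 = 296.4 mm
δ_solid = L₀ − L_s = 411 − 296.4 = 114.6 mm

115 mm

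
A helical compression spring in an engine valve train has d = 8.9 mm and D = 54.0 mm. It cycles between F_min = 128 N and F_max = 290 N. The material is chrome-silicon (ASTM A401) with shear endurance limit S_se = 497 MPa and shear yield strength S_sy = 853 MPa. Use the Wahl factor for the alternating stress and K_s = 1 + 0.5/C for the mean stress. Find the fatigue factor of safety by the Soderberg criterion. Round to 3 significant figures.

C = D/d = 54.0/8.9 = 6.0674; K_W = (4C−1)/(4C−4)+0.615/C = 1.2494; K_s = 1+0.5/C = 1.0824
F_a = (F_max−F_min)/2 = 81 N; F_m = (F_max+F_min)/2 = 209 N
τ_a = K_W·8F_aD/(πd³) = 1.2494 × 15.8 = 19.74 MPa
τ_m = K_s·8F_mD/(πd³) = 1.0824 × 40.767 = 44.127 MPa
Soderberg: 1/n_f = τ_a/S_se + τ_m/S_sy = 19.74/497 + 44.127/853 = 0.03972 + 0.05173 = 0.091449
n_f = 1/0.091449 = 10.94

10.9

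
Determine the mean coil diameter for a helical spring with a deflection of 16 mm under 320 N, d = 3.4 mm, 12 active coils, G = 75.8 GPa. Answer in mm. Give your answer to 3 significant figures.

17.4 mm

Required rate k = F/δ = 320/16 = 20 N/mm
D = (Gd⁴/(8N_a·k))^(1/3) = (75.8×10³·3.4⁴/(8·12·20))^(1/3)
  = (5275.74)^(1/3) = 17.4085 mm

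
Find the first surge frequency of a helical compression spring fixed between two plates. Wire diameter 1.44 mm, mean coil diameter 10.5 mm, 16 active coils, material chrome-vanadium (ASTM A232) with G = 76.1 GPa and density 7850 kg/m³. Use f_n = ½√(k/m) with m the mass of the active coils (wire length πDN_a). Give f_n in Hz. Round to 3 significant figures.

286 Hz

k = Gd⁴/(8D³N_a) = (76.1×10³)(1.44⁴)/(8·10.5³·16) = 2.2083 N/mm = 2208.3 N/m
Wire length L = πDN_a = π·10.5·16 = 527.79 mm
m = ρ·(πd²/4)·L = 7850 × 1.6286×10⁻⁶ m² × 0.52779 m = 0.0067475 kg
f_n = ½√(k/m) = 0.5·√(2208.3/0.0067475) = 0.5·√(3.2728e+05) = 286.04 Hz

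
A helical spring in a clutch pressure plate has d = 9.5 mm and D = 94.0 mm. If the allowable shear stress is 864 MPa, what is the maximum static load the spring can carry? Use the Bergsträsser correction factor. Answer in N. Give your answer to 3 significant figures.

C = D/d = 94.0/9.5 = 9.8947
K_B = (4C+2)/(4C−3) = 41.579/36.579 = 1.1367
τ_max = K·8FD/(πd³) → F_max = τ_allow·πd³/(8DK)
F_max = 864·π·9.5³/(8·94.0·1.1367) = 2.3272e+06/854.79 = 2722.5 N

2720 N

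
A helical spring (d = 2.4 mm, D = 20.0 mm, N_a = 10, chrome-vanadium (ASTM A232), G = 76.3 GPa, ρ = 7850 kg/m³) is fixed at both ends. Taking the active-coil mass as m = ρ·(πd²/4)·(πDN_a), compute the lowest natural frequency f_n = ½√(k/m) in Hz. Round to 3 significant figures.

k = Gd⁴/(8D³N_a) = (76.3×10³)(2.4⁴)/(8·20.0³·10) = 3.9554 N/mm = 3955.4 N/m
Wire length L = πDN_a = π·20.0·10 = 628.32 mm
m = ρ·(πd²/4)·L = 7850 × 4.5239×10⁻⁶ m² × 0.62832 m = 0.022313 kg
f_n = ½√(k/m) = 0.5·√(3955.4/0.022313) = 0.5·√(1.7727e+05) = 210.52 Hz

211 Hz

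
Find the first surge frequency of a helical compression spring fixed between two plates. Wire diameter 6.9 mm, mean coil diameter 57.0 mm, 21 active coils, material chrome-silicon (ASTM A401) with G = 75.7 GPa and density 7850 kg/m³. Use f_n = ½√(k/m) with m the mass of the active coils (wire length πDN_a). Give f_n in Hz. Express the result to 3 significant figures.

k = Gd⁴/(8D³N_a) = (75.7×10³)(6.9⁴)/(8·57.0³·21) = 5.5152 N/mm = 5515.2 N/m
Wire length L = πDN_a = π·57.0·21 = 3760.5 mm
m = ρ·(πd²/4)·L = 7850 × 37.393×10⁻⁶ m² × 3.7605 m = 1.1038 kg
f_n = ½√(k/m) = 0.5·√(5515.2/1.1038) = 0.5·√(4996.4) = 35.343 Hz

35.3 Hz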